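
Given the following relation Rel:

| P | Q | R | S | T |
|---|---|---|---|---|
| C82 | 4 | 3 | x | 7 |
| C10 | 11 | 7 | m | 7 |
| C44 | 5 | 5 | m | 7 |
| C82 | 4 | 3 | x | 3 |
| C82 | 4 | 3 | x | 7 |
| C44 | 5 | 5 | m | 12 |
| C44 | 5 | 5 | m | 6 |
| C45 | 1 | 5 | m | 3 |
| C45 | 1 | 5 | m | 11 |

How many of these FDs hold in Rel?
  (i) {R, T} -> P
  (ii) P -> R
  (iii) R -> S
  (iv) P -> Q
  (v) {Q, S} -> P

(i) {R, T} -> P: every LHS value maps to a single RHS value — holds.
(ii) P -> R: every LHS value maps to a single RHS value — holds.
(iii) R -> S: every LHS value maps to a single RHS value — holds.
(iv) P -> Q: every LHS value maps to a single RHS value — holds.
(v) {Q, S} -> P: every LHS value maps to a single RHS value — holds.
5 of the 5 dependencies hold.

5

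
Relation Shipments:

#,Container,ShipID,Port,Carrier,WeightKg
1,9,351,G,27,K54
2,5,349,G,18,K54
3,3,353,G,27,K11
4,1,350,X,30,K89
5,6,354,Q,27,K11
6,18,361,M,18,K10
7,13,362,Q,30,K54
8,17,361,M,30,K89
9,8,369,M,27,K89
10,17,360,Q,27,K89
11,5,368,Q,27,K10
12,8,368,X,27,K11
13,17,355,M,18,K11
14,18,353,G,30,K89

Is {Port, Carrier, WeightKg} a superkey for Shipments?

Yes

All 14 rows have distinct {Port, Carrier, WeightKg} values, so {Port, Carrier, WeightKg} → (all attributes) holds and {Port, Carrier, WeightKg} is a superkey.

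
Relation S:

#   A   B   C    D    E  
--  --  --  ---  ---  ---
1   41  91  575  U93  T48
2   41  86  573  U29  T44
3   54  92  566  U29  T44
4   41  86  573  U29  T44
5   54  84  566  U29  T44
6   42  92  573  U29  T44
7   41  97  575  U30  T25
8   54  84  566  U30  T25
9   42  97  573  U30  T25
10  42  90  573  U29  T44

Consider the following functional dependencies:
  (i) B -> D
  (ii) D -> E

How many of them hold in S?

(i) B -> D: B=84: rows 5, 8 → D takes values {U29, U30} — violation — fails.
(ii) D -> E: every LHS value maps to a single RHS value — holds.
1 of the 2 dependencies holds.

1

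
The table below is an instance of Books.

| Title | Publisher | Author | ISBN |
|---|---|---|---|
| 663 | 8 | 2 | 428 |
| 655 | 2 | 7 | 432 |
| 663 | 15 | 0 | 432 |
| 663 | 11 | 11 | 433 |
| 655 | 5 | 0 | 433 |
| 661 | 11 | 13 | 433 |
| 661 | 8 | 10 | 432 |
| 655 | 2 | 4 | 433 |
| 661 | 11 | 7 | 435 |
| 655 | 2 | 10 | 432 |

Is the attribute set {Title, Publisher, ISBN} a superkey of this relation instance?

No

Two distinct rows share (Title=655, Publisher=2, ISBN=432), so {Title, Publisher, ISBN} does not determine every attribute — not a superkey.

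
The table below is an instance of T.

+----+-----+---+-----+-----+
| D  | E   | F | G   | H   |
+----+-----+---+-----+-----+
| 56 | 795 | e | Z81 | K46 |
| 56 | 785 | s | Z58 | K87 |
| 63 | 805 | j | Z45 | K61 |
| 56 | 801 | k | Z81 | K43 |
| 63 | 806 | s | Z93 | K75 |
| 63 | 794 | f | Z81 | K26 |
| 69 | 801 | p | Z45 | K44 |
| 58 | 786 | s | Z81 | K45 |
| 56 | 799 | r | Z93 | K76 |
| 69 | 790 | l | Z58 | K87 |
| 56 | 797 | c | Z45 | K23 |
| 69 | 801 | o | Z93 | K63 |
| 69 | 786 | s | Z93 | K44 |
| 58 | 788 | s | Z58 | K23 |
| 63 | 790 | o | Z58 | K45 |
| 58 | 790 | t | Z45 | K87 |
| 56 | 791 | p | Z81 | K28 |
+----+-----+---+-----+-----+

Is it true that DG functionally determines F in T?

(D=56, G=Z81): 3 rows → F takes values {e, k, p} — violation
(D=56, G=Z58): 1 row → F = s ✓
(D=63, G=Z45): 1 row → F = j ✓
(D=63, G=Z93): 1 row → F = s ✓
(D=63, G=Z81): 1 row → F = f ✓
(D=69, G=Z45): 1 row → F = p ✓
(D=58, G=Z81): 1 row → F = s ✓
(D=56, G=Z93): 1 row → F = r ✓
(D=69, G=Z58): 1 row → F = l ✓
(D=56, G=Z45): 1 row → F = c ✓
(D=69, G=Z93): 2 rows → F takes values {o, s} — violation
(D=58, G=Z58): 1 row → F = s ✓
(D=63, G=Z58): 1 row → F = o ✓
(D=58, G=Z45): 1 row → F = t ✓
Two rows agree on DG but differ on F, so DG → F does not hold.

No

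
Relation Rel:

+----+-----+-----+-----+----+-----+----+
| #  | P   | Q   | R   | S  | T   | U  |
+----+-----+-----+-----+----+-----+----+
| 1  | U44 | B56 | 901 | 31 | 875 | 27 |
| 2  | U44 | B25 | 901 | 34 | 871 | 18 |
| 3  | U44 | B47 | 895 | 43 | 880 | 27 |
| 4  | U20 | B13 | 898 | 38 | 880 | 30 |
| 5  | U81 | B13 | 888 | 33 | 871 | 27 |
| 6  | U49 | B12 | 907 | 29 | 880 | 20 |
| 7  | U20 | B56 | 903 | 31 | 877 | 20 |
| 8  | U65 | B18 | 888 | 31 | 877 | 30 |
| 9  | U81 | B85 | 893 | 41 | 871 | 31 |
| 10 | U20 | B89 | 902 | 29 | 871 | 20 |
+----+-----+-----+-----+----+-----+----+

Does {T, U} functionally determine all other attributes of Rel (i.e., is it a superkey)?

Yes

All 10 rows have distinct {T, U} values, so {T, U} → (all attributes) holds and {T, U} is a superkey.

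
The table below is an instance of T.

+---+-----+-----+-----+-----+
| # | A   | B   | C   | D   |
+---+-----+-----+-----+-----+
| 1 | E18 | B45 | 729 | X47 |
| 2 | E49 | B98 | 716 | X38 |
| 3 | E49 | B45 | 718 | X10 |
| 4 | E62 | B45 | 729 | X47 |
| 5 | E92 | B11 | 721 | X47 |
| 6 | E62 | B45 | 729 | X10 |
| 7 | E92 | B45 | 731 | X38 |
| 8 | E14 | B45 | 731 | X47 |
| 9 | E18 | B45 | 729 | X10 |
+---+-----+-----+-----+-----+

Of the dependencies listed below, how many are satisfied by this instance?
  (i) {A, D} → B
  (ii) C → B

(i) {A, D} → B: every LHS value maps to a single RHS value — holds.
(ii) C → B: every LHS value maps to a single RHS value — holds.
2 of the 2 dependencies hold.

2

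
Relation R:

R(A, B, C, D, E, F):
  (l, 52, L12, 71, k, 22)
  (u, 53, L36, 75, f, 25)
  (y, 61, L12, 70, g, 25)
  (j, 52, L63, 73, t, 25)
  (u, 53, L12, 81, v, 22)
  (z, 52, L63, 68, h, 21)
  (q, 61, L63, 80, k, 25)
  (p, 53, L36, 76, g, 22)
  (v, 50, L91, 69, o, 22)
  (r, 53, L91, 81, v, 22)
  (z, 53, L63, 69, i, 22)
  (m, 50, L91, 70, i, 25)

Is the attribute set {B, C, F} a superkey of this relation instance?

Yes

All 12 rows have distinct {B, C, F} values, so {B, C, F} → (all attributes) holds and {B, C, F} is a superkey.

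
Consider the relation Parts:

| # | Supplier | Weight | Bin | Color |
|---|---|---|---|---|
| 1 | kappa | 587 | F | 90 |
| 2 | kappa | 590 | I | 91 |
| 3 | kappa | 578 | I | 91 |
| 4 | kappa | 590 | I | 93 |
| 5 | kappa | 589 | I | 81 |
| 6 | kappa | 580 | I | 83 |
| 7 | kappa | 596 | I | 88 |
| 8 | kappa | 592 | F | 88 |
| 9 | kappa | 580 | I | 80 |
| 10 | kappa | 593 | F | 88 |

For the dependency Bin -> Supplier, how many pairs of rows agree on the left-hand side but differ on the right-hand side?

0

Bin=F: all 3 rows agree on Supplier — 0 pairs.
Bin=I: all 7 rows agree on Supplier — 0 pairs.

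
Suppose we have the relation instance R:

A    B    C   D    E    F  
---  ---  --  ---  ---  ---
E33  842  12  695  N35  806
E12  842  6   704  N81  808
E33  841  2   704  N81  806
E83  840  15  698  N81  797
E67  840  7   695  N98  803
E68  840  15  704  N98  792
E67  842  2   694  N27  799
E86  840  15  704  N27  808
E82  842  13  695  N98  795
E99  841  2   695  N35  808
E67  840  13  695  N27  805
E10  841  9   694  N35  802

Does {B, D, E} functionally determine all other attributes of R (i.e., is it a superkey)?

Yes

All 12 rows have distinct {B, D, E} values, so {B, D, E} → (all attributes) holds and {B, D, E} is a superkey.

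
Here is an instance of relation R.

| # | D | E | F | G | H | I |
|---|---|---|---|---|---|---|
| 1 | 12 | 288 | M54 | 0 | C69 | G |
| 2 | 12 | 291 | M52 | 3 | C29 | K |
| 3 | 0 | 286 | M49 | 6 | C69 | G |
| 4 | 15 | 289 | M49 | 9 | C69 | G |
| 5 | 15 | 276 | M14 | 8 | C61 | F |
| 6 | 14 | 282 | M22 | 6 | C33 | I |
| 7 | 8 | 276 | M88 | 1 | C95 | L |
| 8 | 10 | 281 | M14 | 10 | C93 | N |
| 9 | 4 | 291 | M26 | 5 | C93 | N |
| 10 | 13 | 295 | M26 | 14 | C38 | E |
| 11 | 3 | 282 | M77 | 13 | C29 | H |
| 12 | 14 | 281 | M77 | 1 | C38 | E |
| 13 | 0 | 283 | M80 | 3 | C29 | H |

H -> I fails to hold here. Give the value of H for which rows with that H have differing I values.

C29

H=C69: rows 1, 3, 4 → I = G, G, G ✓
H=C29: rows 2, 11, 13 → I takes values {K, H} — violation
H=C61: row 5 → I = F ✓
H=C33: row 6 → I = I ✓
H=C95: row 7 → I = L ✓
H=C93: rows 8, 9 → I = N, N ✓
H=C38: rows 10, 12 → I = E, E ✓
The only H value with inconsistent I is H=C29.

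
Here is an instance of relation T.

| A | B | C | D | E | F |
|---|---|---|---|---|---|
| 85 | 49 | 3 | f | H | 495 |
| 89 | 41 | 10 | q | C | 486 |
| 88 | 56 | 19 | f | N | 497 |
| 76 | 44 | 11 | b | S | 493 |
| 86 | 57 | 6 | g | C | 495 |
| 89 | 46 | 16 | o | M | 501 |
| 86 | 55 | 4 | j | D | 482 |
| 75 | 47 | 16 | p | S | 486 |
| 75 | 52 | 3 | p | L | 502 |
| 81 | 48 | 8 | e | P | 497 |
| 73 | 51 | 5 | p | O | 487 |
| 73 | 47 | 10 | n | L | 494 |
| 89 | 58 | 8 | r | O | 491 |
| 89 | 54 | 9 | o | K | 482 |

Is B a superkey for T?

Two distinct rows share B=47, so B does not determine every attribute — not a superkey.

No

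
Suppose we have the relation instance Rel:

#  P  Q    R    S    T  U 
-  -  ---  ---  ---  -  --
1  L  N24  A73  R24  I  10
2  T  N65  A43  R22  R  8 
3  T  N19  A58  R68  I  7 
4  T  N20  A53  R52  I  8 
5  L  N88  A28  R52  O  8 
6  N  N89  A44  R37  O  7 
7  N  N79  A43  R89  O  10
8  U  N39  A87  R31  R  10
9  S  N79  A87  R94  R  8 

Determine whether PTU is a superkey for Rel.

Yes

All 9 rows have distinct PTU values, so PTU → (all attributes) holds and PTU is a superkey.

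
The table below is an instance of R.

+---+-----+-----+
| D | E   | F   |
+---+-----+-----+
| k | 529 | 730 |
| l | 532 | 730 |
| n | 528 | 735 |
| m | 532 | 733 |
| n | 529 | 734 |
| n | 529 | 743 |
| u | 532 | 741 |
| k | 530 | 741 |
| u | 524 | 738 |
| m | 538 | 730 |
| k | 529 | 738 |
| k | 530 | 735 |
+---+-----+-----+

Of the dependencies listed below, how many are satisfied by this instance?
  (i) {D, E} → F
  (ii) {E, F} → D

(i) {D, E} → F: (D=k, E=529): 2 rows → F takes values {730, 738} — violation; (D=n, E=529): 2 rows → F takes values {734, 743} — violation; (D=k, E=530): 2 rows → F takes values {741, 735} — violation — fails.
(ii) {E, F} → D: every LHS value maps to a single RHS value — holds.
1 of the 2 dependencies holds.

1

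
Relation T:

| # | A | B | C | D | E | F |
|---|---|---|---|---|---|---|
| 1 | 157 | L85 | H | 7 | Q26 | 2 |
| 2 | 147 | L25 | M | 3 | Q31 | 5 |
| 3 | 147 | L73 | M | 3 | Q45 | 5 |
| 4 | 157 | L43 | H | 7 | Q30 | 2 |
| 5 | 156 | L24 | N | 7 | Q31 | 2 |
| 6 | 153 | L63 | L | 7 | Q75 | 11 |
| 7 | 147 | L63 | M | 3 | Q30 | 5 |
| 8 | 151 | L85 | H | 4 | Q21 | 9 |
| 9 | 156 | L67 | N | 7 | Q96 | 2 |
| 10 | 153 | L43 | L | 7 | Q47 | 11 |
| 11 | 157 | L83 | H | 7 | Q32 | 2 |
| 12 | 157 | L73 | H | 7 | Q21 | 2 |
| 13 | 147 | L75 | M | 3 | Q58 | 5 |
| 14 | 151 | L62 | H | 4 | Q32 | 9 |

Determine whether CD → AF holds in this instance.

Yes

(C=H, D=7): rows 1, 4, 11, 12 → {A,F} = (157, 2), (157, 2), (157, 2), (157, 2) ✓
(C=M, D=3): rows 2, 3, 7, 13 → {A,F} = (147, 5), (147, 5), (147, 5), (147, 5) ✓
(C=N, D=7): rows 5, 9 → {A,F} = (156, 2), (156, 2) ✓
(C=L, D=7): rows 6, 10 → {A,F} = (153, 11), (153, 11) ✓
(C=H, D=4): rows 8, 14 → {A,F} = (151, 9), (151, 9) ✓
Every CD value is associated with a single AF value, so CD → AF holds.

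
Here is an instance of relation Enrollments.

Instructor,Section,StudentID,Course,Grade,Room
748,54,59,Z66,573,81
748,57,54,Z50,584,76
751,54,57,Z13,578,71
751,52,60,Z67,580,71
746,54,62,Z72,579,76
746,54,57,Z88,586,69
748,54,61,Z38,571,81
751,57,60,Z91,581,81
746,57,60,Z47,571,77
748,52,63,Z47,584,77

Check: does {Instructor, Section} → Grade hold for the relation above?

No

(Instructor=748, Section=54): 2 rows → Grade takes values {573, 571} — violation
(Instructor=748, Section=57): 1 row → Grade = 584 ✓
(Instructor=751, Section=54): 1 row → Grade = 578 ✓
(Instructor=751, Section=52): 1 row → Grade = 580 ✓
(Instructor=746, Section=54): 2 rows → Grade takes values {579, 586} — violation
(Instructor=751, Section=57): 1 row → Grade = 581 ✓
(Instructor=746, Section=57): 1 row → Grade = 571 ✓
(Instructor=748, Section=52): 1 row → Grade = 584 ✓
Two rows agree on {Instructor, Section} but differ on Grade, so {Instructor, Section} → Grade does not hold.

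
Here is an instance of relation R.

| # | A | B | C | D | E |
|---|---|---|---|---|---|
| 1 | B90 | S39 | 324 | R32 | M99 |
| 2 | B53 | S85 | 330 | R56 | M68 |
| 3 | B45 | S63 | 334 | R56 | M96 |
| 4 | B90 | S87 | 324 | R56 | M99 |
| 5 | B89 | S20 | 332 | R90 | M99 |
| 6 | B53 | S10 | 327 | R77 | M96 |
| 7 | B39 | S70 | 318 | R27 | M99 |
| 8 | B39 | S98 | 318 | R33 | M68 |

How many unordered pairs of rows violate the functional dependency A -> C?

A=B90: all 2 rows agree on C — 0 pairs.
A=B53: violating pairs (2,6) — 1 pair.
A=B39: all 2 rows agree on C — 0 pairs.

1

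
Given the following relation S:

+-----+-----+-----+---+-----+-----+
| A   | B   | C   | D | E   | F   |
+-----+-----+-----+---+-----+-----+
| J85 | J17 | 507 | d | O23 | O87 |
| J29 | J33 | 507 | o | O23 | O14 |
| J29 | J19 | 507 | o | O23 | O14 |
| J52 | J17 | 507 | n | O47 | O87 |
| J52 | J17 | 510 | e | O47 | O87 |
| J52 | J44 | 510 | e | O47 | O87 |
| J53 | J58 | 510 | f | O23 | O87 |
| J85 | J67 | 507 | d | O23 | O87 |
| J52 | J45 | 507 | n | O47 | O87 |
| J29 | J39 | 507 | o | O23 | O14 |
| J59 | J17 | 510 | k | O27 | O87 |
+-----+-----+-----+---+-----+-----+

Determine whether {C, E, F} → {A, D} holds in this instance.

Yes

(C=507, E=O23, F=O87): 2 rows → {A,D} = (J85, d), (J85, d) ✓
(C=507, E=O23, F=O14): 3 rows → {A,D} = (J29, o), (J29, o), (J29, o) ✓
(C=507, E=O47, F=O87): 2 rows → {A,D} = (J52, n), (J52, n) ✓
(C=510, E=O47, F=O87): 2 rows → {A,D} = (J52, e), (J52, e) ✓
(C=510, E=O23, F=O87): 1 row → {A,D} = (J53, f) ✓
(C=510, E=O27, F=O87): 1 row → {A,D} = (J59, k) ✓
Every {C, E, F} value is associated with a single {A, D} value, so {C, E, F} → {A, D} holds.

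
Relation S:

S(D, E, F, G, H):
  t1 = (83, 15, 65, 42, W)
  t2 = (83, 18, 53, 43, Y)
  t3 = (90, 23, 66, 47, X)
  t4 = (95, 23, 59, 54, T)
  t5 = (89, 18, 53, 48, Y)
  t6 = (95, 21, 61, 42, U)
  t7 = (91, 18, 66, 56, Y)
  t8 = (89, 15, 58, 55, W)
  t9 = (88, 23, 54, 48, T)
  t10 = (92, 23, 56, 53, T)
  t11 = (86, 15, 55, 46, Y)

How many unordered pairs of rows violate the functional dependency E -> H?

E=15: violating pairs (1,11), (8,11) — 2 pairs.
E=18: all 3 rows agree on H — 0 pairs.
E=23: violating pairs (3,4), (3,9), (3,10) — 3 pairs.

5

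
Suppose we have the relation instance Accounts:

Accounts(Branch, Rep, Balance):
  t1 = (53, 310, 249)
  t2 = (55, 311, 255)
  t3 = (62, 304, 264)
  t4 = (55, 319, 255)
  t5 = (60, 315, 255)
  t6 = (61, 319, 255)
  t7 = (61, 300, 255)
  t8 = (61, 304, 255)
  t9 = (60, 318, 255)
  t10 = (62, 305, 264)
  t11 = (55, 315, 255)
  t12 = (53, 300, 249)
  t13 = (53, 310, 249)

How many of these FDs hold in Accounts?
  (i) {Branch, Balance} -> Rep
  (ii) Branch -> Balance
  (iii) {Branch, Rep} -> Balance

2

(i) {Branch, Balance} -> Rep: (Branch=53, Balance=249): rows 1, 12, 13 → Rep takes values {310, 300} — violation; (Branch=55, Balance=255): rows 2, 4, 11 → Rep takes values {311, 319, 315} — violation; (Branch=62, Balance=264): rows 3, 10 → Rep takes values {304, 305} — violation; (Branch=60, Balance=255): rows 5, 9 → Rep takes values {315, 318} — violation; (Branch=61, Balance=255): rows 6, 7, 8 → Rep takes values {319, 300, 304} — violation — fails.
(ii) Branch -> Balance: every LHS value maps to a single RHS value — holds.
(iii) {Branch, Rep} -> Balance: every LHS value maps to a single RHS value — holds.
2 of the 3 dependencies hold.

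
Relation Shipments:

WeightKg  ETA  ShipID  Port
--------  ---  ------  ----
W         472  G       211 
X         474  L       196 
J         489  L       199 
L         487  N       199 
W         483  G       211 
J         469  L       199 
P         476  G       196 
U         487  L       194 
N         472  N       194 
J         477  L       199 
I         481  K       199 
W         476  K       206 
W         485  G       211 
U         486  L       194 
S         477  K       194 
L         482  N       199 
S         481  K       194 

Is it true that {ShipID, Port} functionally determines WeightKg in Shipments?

Yes

(ShipID=G, Port=211): 3 rows → WeightKg = W, W, W ✓
(ShipID=L, Port=196): 1 row → WeightKg = X ✓
(ShipID=L, Port=199): 3 rows → WeightKg = J, J, J ✓
(ShipID=N, Port=199): 2 rows → WeightKg = L, L ✓
(ShipID=G, Port=196): 1 row → WeightKg = P ✓
(ShipID=L, Port=194): 2 rows → WeightKg = U, U ✓
(ShipID=N, Port=194): 1 row → WeightKg = N ✓
(ShipID=K, Port=199): 1 row → WeightKg = I ✓
(ShipID=K, Port=206): 1 row → WeightKg = W ✓
(ShipID=K, Port=194): 2 rows → WeightKg = S, S ✓
Every {ShipID, Port} value is associated with a single WeightKg value, so {ShipID, Port} → WeightKg holds.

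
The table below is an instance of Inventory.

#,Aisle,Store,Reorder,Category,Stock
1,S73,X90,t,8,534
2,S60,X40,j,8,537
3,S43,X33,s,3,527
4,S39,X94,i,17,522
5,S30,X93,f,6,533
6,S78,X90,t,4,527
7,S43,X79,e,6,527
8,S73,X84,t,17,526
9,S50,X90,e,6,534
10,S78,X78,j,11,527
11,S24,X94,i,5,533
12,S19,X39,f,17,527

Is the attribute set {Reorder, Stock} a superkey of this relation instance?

Yes

All 12 rows have distinct {Reorder, Stock} values, so {Reorder, Stock} → (all attributes) holds and {Reorder, Stock} is a superkey.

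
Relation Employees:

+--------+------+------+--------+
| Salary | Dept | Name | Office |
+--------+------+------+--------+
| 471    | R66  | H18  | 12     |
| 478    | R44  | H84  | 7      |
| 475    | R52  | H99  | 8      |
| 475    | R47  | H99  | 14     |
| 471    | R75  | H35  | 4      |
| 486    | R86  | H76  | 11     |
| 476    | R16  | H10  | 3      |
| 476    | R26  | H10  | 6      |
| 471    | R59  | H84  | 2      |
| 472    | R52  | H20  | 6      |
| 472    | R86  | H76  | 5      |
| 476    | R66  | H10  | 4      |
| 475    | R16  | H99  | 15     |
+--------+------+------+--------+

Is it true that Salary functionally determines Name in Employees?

No

Salary=471: 3 rows → Name takes values {H18, H35, H84} — violation
Salary=478: 1 row → Name = H84 ✓
Salary=475: 3 rows → Name = H99, H99, H99 ✓
Salary=486: 1 row → Name = H76 ✓
Salary=476: 3 rows → Name = H10, H10, H10 ✓
Salary=472: 2 rows → Name takes values {H20, H76} — violation
Two rows agree on Salary but differ on Name, so Salary -> Name does not hold.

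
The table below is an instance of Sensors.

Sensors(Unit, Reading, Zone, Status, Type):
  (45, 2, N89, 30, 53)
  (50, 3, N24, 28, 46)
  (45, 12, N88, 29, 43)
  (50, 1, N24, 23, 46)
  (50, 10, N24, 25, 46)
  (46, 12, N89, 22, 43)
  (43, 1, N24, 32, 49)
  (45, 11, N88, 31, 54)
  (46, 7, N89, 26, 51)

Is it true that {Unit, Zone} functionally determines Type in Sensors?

(Unit=45, Zone=N89): 1 row → Type = 53 ✓
(Unit=50, Zone=N24): 3 rows → Type = 46, 46, 46 ✓
(Unit=45, Zone=N88): 2 rows → Type takes values {43, 54} — violation
(Unit=46, Zone=N89): 2 rows → Type takes values {43, 51} — violation
(Unit=43, Zone=N24): 1 row → Type = 49 ✓
Two rows agree on {Unit, Zone} but differ on Type, so {Unit, Zone} -> Type does not hold.

No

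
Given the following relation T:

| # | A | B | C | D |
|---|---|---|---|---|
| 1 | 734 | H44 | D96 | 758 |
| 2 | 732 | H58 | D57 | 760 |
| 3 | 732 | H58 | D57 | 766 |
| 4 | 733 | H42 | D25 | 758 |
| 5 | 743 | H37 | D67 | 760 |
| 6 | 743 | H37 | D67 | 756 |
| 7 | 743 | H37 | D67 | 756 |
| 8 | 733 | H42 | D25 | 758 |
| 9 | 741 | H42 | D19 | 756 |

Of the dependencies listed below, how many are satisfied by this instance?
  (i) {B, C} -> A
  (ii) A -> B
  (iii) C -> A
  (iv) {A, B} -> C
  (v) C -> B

(i) {B, C} -> A: every LHS value maps to a single RHS value — holds.
(ii) A -> B: every LHS value maps to a single RHS value — holds.
(iii) C -> A: every LHS value maps to a single RHS value — holds.
(iv) {A, B} -> C: every LHS value maps to a single RHS value — holds.
(v) C -> B: every LHS value maps to a single RHS value — holds.
5 of the 5 dependencies hold.

5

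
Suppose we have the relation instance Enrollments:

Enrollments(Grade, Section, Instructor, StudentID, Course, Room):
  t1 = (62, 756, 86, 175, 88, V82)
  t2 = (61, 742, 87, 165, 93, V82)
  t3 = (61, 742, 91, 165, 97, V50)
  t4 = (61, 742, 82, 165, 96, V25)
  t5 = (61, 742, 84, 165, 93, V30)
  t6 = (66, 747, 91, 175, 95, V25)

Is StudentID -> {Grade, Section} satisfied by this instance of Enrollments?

No

StudentID=175: rows 1, 6 → {Grade,Section} takes values {(62, 756), (66, 747)} — violation
StudentID=165: rows 2, 3, 4, 5 → {Grade,Section} = (61, 742), (61, 742), (61, 742), (61, 742) ✓
Two rows agree on StudentID but differ on {Grade, Section}, so StudentID -> {Grade, Section} does not hold.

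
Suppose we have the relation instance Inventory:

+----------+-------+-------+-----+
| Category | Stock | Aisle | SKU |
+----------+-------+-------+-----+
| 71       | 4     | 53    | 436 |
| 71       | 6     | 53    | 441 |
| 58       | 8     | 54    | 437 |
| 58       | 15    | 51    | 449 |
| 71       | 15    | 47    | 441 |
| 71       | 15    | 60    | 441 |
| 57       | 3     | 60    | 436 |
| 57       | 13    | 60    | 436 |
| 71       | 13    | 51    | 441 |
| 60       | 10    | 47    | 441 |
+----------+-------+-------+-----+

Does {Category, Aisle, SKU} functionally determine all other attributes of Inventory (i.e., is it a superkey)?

No

Two distinct rows share (Category=57, Aisle=60, SKU=436), so {Category, Aisle, SKU} does not determine every attribute — not a superkey.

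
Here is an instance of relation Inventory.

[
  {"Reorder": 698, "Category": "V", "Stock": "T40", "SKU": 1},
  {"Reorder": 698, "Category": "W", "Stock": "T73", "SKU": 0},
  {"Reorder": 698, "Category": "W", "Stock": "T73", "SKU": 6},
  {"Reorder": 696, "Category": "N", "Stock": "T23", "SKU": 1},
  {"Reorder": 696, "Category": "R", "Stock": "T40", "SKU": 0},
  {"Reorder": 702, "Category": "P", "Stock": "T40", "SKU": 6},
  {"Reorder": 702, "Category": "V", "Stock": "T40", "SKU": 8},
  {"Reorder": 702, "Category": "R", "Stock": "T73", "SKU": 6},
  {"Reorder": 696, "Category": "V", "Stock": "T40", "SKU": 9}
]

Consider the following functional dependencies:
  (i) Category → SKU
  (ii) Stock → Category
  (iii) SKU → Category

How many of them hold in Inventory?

0

(i) Category → SKU: Category=V: 3 rows → SKU takes values {1, 8, 9} — violation; Category=W: 2 rows → SKU takes values {0, 6} — violation; Category=R: 2 rows → SKU takes values {0, 6} — violation — fails.
(ii) Stock → Category: Stock=T40: 5 rows → Category takes values {V, R, P} — violation; Stock=T73: 3 rows → Category takes values {W, R} — violation — fails.
(iii) SKU → Category: SKU=1: 2 rows → Category takes values {V, N} — violation; SKU=0: 2 rows → Category takes values {W, R} — violation; SKU=6: 3 rows → Category takes values {W, P, R} — violation — fails.
None of the 3 dependencies hold.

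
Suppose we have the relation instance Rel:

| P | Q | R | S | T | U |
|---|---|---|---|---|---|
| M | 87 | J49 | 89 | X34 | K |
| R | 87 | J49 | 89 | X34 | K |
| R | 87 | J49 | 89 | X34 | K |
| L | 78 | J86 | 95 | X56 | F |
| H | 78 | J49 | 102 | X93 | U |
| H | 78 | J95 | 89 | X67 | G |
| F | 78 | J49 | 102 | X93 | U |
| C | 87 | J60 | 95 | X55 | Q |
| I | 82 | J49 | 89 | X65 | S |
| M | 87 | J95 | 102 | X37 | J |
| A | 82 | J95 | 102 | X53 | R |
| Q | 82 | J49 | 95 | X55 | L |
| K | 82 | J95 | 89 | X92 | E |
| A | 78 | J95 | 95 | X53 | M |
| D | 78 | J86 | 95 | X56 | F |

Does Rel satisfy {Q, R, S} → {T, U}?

Yes

(Q=87, R=J49, S=89): 3 rows → {T,U} = (X34, K), (X34, K), (X34, K) ✓
(Q=78, R=J86, S=95): 2 rows → {T,U} = (X56, F), (X56, F) ✓
(Q=78, R=J49, S=102): 2 rows → {T,U} = (X93, U), (X93, U) ✓
(Q=78, R=J95, S=89): 1 row → {T,U} = (X67, G) ✓
(Q=87, R=J60, S=95): 1 row → {T,U} = (X55, Q) ✓
(Q=82, R=J49, S=89): 1 row → {T,U} = (X65, S) ✓
(Q=87, R=J95, S=102): 1 row → {T,U} = (X37, J) ✓
(Q=82, R=J95, S=102): 1 row → {T,U} = (X53, R) ✓
(Q=82, R=J49, S=95): 1 row → {T,U} = (X55, L) ✓
(Q=82, R=J95, S=89): 1 row → {T,U} = (X92, E) ✓
(Q=78, R=J95, S=95): 1 row → {T,U} = (X53, M) ✓
Every {Q, R, S} value is associated with a single {T, U} value, so {Q, R, S} → {T, U} holds.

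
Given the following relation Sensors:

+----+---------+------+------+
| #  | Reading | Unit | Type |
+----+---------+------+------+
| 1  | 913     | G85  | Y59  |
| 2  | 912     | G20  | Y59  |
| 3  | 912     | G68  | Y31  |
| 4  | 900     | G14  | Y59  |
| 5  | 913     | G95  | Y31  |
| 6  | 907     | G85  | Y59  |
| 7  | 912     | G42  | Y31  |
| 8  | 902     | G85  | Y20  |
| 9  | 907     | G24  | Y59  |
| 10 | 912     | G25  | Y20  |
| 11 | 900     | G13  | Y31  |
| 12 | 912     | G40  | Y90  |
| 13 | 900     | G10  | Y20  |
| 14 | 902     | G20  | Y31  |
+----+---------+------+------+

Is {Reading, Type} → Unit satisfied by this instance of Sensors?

(Reading=913, Type=Y59): row 1 → Unit = G85 ✓
(Reading=912, Type=Y59): row 2 → Unit = G20 ✓
(Reading=912, Type=Y31): rows 3, 7 → Unit takes values {G68, G42} — violation
(Reading=900, Type=Y59): row 4 → Unit = G14 ✓
(Reading=913, Type=Y31): row 5 → Unit = G95 ✓
(Reading=907, Type=Y59): rows 6, 9 → Unit takes values {G85, G24} — violation
(Reading=902, Type=Y20): row 8 → Unit = G85 ✓
(Reading=912, Type=Y20): row 10 → Unit = G25 ✓
(Reading=900, Type=Y31): row 11 → Unit = G13 ✓
(Reading=912, Type=Y90): row 12 → Unit = G40 ✓
(Reading=900, Type=Y20): row 13 → Unit = G10 ✓
(Reading=902, Type=Y31): row 14 → Unit = G20 ✓
Two rows agree on {Reading, Type} but differ on Unit, so {Reading, Type} → Unit does not hold.

No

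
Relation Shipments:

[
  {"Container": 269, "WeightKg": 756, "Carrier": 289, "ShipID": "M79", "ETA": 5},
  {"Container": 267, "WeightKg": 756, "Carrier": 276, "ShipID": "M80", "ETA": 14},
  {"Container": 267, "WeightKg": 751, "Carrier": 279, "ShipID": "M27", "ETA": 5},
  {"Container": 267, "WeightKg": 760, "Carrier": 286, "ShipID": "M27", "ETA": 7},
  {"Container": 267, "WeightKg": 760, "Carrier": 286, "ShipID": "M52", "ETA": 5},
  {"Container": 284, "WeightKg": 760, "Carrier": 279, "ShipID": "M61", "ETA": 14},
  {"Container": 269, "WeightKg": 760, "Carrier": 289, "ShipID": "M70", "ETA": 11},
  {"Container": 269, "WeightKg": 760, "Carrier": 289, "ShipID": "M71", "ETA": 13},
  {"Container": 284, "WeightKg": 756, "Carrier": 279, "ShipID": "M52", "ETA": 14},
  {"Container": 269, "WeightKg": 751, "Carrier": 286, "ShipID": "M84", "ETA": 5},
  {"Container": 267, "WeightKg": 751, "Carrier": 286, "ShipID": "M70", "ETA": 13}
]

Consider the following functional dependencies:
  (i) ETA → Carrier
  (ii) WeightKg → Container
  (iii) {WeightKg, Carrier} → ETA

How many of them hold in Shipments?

(i) ETA → Carrier: ETA=5: 4 rows → Carrier takes values {289, 279, 286} — violation; ETA=14: 3 rows → Carrier takes values {276, 279} — violation; ETA=13: 2 rows → Carrier takes values {289, 286} — violation — fails.
(ii) WeightKg → Container: WeightKg=756: 3 rows → Container takes values {269, 267, 284} — violation; WeightKg=751: 3 rows → Container takes values {267, 269} — violation; WeightKg=760: 5 rows → Container takes values {267, 284, 269} — violation — fails.
(iii) {WeightKg, Carrier} → ETA: (WeightKg=760, Carrier=286): 2 rows → ETA takes values {7, 5} — violation; (WeightKg=760, Carrier=289): 2 rows → ETA takes values {11, 13} — violation; (WeightKg=751, Carrier=286): 2 rows → ETA takes values {5, 13} — violation — fails.
None of the 3 dependencies hold.

0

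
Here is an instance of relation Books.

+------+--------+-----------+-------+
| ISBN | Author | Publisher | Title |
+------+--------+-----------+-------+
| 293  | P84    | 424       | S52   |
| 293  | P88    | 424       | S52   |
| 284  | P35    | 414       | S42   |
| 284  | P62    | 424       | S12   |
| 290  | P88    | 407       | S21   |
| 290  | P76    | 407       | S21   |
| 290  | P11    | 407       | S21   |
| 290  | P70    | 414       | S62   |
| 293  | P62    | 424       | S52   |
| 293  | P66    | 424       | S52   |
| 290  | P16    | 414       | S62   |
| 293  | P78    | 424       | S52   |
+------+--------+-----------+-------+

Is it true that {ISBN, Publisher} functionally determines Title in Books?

Yes

(ISBN=293, Publisher=424): 5 rows → Title = S52, S52, S52, S52, S52 ✓
(ISBN=284, Publisher=414): 1 row → Title = S42 ✓
(ISBN=284, Publisher=424): 1 row → Title = S12 ✓
(ISBN=290, Publisher=407): 3 rows → Title = S21, S21, S21 ✓
(ISBN=290, Publisher=414): 2 rows → Title = S62, S62 ✓
Every {ISBN, Publisher} value is associated with a single Title value, so {ISBN, Publisher} -> Title holds.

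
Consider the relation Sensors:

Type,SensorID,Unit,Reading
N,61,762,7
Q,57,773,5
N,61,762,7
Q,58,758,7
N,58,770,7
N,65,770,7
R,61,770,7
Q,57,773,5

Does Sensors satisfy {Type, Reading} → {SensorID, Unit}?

(Type=N, Reading=7): 4 rows → {SensorID,Unit} takes values {(61, 762), (58, 770), (65, 770)} — violation
(Type=Q, Reading=5): 2 rows → {SensorID,Unit} = (57, 773), (57, 773) ✓
(Type=Q, Reading=7): 1 row → {SensorID,Unit} = (58, 758) ✓
(Type=R, Reading=7): 1 row → {SensorID,Unit} = (61, 770) ✓
Two rows agree on {Type, Reading} but differ on {SensorID, Unit}, so {Type, Reading} → {SensorID, Unit} does not hold.

No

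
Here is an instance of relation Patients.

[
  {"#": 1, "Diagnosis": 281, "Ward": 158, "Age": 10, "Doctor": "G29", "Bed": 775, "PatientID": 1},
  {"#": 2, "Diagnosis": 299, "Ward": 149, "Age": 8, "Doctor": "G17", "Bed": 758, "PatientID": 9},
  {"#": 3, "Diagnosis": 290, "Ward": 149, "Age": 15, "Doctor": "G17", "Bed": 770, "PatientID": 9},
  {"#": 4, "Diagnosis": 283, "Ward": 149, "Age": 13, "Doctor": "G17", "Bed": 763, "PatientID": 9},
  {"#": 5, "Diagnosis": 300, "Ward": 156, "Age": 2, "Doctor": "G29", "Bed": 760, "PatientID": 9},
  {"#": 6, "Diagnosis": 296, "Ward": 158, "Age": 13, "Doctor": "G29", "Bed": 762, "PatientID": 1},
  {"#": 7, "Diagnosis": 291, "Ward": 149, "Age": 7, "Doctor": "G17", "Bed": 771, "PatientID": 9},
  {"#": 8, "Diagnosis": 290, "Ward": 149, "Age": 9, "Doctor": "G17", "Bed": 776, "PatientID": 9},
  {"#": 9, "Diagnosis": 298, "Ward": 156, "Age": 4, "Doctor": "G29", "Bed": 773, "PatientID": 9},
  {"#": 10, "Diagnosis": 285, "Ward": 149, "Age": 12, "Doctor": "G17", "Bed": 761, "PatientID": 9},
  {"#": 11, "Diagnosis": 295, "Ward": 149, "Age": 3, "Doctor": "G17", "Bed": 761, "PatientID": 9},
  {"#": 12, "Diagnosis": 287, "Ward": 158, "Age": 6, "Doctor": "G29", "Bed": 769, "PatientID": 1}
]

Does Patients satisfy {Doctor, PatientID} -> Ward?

Yes

(Doctor=G29, PatientID=1): rows 1, 6, 12 → Ward = 158, 158, 158 ✓
(Doctor=G17, PatientID=9): rows 2, 3, 4, 7, 8, 10, 11 → Ward = 149, 149, 149, 149, 149, 149, 149 ✓
(Doctor=G29, PatientID=9): rows 5, 9 → Ward = 156, 156 ✓
Every {Doctor, PatientID} value is associated with a single Ward value, so {Doctor, PatientID} -> Ward holds.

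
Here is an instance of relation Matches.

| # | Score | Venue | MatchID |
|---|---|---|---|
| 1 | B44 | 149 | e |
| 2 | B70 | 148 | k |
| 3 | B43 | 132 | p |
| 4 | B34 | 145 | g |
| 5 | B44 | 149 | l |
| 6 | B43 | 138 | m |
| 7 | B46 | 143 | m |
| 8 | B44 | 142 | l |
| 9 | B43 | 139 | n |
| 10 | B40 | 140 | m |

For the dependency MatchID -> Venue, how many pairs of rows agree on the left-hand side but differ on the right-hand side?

MatchID=l: violating pairs (5,8) — 1 pair.
MatchID=m: violating pairs (6,7), (6,10), (7,10) — 3 pairs.

4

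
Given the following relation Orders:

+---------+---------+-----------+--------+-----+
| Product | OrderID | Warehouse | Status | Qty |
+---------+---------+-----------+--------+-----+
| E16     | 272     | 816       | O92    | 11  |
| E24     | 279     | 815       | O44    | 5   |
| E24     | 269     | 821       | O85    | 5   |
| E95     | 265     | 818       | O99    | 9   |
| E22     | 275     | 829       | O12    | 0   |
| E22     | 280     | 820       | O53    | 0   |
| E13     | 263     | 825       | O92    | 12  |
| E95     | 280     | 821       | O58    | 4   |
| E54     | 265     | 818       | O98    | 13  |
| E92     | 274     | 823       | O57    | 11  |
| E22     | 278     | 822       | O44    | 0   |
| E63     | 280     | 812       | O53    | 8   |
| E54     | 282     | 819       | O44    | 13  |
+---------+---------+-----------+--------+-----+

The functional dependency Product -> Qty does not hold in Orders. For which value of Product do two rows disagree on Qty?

E95

Product=E16: 1 row → Qty = 11 ✓
Product=E24: 2 rows → Qty = 5, 5 ✓
Product=E95: 2 rows → Qty takes values {9, 4} — violation
Product=E22: 3 rows → Qty = 0, 0, 0 ✓
Product=E13: 1 row → Qty = 12 ✓
Product=E54: 2 rows → Qty = 13, 13 ✓
Product=E92: 1 row → Qty = 11 ✓
Product=E63: 1 row → Qty = 8 ✓
The only Product value with inconsistent Qty is Product=E95.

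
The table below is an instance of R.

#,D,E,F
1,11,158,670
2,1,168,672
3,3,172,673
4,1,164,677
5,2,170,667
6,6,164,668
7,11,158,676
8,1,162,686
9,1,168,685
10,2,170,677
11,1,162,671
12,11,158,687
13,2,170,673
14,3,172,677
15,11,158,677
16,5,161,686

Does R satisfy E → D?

No

E=158: rows 1, 7, 12, 15 → D = 11, 11, 11, 11 ✓
E=168: rows 2, 9 → D = 1, 1 ✓
E=172: rows 3, 14 → D = 3, 3 ✓
E=164: rows 4, 6 → D takes values {1, 6} — violation
E=170: rows 5, 10, 13 → D = 2, 2, 2 ✓
E=162: rows 8, 11 → D = 1, 1 ✓
E=161: row 16 → D = 5 ✓
Two rows agree on E but differ on D, so E → D does not hold.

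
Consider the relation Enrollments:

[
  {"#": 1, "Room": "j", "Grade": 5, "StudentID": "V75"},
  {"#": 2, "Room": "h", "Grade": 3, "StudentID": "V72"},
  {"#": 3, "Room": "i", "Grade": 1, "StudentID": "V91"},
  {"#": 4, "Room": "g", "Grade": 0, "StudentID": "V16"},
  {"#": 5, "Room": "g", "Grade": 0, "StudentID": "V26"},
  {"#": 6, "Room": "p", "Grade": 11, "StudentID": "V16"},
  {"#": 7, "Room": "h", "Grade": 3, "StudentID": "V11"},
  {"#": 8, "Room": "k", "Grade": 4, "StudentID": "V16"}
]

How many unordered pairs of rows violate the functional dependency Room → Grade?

0

Room=h: all 2 rows agree on Grade — 0 pairs.
Room=g: all 2 rows agree on Grade — 0 pairs.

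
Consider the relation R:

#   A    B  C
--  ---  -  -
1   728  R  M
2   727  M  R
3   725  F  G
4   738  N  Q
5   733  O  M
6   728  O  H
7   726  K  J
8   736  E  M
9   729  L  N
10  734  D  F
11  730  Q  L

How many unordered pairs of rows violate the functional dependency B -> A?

1

B=O: violating pairs (5,6) — 1 pair.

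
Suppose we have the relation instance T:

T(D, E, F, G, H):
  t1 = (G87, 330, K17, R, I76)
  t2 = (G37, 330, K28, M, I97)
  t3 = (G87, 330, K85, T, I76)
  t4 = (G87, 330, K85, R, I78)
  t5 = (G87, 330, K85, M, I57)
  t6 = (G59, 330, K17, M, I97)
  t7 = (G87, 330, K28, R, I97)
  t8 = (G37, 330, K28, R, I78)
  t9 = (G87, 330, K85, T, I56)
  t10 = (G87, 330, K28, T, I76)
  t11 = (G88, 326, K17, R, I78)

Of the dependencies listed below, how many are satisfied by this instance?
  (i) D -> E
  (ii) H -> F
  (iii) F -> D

(i) D -> E: every LHS value maps to a single RHS value — holds.
(ii) H -> F: H=I76: rows 1, 3, 10 → F takes values {K17, K85, K28} — violation; H=I97: rows 2, 6, 7 → F takes values {K28, K17} — violation; H=I78: rows 4, 8, 11 → F takes values {K85, K28, K17} — violation — fails.
(iii) F -> D: F=K17: rows 1, 6, 11 → D takes values {G87, G59, G88} — violation; F=K28: rows 2, 7, 8, 10 → D takes values {G37, G87} — violation — fails.
1 of the 3 dependencies holds.

1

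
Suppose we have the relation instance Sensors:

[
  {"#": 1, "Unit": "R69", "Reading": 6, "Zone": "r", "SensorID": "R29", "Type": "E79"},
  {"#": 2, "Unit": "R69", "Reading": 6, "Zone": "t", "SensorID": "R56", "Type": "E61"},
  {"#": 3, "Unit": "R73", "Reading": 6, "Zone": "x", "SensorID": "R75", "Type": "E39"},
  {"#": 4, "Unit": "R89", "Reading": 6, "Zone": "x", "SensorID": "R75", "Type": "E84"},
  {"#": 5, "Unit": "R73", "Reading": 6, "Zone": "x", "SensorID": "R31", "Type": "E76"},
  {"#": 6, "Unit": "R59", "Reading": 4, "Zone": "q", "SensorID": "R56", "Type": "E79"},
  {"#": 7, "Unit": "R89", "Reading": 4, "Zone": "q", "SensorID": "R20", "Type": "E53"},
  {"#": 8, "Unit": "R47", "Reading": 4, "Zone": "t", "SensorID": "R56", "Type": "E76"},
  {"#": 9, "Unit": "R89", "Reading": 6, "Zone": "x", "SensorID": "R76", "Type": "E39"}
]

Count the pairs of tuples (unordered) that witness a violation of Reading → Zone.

11

Reading=6: violating pairs (1,2), (1,3), (1,4), (1,5), (1,9), (2,3), (2,4), (2,5), (2,9) — 9 pairs.
Reading=4: violating pairs (6,8), (7,8) — 2 pairs.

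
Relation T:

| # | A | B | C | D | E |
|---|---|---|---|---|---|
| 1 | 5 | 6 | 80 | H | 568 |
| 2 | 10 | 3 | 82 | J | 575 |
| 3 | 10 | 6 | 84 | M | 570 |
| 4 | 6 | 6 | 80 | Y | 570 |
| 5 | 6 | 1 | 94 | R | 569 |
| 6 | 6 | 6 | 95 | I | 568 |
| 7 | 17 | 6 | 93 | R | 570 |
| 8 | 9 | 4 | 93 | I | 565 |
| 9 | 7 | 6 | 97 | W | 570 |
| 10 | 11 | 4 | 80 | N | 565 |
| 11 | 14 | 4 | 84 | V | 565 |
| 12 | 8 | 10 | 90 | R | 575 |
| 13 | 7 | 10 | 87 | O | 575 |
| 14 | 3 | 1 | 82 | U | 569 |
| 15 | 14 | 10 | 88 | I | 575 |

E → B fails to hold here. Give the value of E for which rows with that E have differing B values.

575

E=568: rows 1, 6 → B = 6, 6 ✓
E=575: rows 2, 12, 13, 15 → B takes values {3, 10} — violation
E=570: rows 3, 4, 7, 9 → B = 6, 6, 6, 6 ✓
E=569: rows 5, 14 → B = 1, 1 ✓
E=565: rows 8, 10, 11 → B = 4, 4, 4 ✓
The only E value with inconsistent B is E=575.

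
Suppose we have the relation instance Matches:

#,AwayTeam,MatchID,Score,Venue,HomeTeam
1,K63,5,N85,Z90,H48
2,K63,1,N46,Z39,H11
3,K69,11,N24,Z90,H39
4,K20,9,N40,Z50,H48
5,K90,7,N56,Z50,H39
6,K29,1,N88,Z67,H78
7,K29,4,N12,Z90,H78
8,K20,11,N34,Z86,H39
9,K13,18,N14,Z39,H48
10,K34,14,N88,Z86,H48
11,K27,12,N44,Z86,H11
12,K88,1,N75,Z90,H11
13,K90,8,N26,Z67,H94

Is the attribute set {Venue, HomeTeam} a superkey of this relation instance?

Yes

All 13 rows have distinct {Venue, HomeTeam} values, so {Venue, HomeTeam} → (all attributes) holds and {Venue, HomeTeam} is a superkey.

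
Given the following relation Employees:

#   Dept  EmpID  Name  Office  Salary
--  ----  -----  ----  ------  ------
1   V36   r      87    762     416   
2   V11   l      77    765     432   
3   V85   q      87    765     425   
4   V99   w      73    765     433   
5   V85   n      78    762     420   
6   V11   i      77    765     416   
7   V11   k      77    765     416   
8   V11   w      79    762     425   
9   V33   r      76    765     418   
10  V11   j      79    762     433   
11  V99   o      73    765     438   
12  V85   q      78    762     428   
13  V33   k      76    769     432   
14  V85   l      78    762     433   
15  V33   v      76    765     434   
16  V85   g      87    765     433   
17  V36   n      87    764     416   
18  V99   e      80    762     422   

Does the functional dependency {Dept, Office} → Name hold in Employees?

(Dept=V36, Office=762): row 1 → Name = 87 ✓
(Dept=V11, Office=765): rows 2, 6, 7 → Name = 77, 77, 77 ✓
(Dept=V85, Office=765): rows 3, 16 → Name = 87, 87 ✓
(Dept=V99, Office=765): rows 4, 11 → Name = 73, 73 ✓
(Dept=V85, Office=762): rows 5, 12, 14 → Name = 78, 78, 78 ✓
(Dept=V11, Office=762): rows 8, 10 → Name = 79, 79 ✓
(Dept=V33, Office=765): rows 9, 15 → Name = 76, 76 ✓
(Dept=V33, Office=769): row 13 → Name = 76 ✓
(Dept=V36, Office=764): row 17 → Name = 87 ✓
(Dept=V99, Office=762): row 18 → Name = 80 ✓
Every {Dept, Office} value is associated with a single Name value, so {Dept, Office} → Name holds.

Yes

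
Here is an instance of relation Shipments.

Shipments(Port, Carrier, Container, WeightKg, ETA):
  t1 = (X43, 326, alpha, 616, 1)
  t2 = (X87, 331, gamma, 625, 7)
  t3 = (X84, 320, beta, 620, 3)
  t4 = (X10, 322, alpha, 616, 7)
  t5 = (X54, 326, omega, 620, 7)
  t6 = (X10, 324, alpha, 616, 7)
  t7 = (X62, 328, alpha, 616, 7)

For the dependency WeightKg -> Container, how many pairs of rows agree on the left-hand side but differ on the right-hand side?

WeightKg=616: all 4 rows agree on Container — 0 pairs.
WeightKg=620: violating pairs (3,5) — 1 pair.

1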